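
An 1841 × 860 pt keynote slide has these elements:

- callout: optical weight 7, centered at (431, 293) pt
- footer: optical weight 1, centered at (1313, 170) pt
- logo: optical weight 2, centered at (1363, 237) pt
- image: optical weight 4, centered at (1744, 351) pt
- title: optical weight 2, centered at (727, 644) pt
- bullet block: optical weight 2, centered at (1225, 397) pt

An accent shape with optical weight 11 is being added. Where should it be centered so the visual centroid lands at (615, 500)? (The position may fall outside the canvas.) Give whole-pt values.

(-9, 756)

New total weight: (7 + 1 + 2 + 4 + 2 + 2) + 11 = 29.
Along x: (17936 + 11·x) / 29 = 615 (existing moment 7·431 + 1·1313 + 2·1363 + 4·1744 + 2·727 + 2·1225 = 17936) ⇒ x = (17835 − 17936) / 11 ≈ -9.18.
Along y: (6181 + 11·y) / 29 = 500 (existing moment 7·293 + 1·170 + 2·237 + 4·351 + 2·644 + 2·397 = 6181) ⇒ y = (14500 − 6181) / 11 ≈ 756.27.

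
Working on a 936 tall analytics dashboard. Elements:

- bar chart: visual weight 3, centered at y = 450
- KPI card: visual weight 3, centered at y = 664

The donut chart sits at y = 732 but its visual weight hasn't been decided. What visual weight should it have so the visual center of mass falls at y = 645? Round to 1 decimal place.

Existing Σw = 6 (3 + 3); existing moment 3·450 + 3·664 = 3342.
For the centroid to hit 645: (3342 + w·732) / (6 + w) = 645.
Rearranging, w·(732 − 645) = 645·6 − 3342 = 528, so w ≈ 528/87 = 6.07.

w ≈ 6.1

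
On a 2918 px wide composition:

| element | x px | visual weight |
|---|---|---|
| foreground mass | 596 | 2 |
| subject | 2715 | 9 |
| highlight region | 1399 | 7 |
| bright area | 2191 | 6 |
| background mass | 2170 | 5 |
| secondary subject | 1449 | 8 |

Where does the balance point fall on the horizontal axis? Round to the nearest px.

Σw = 2 + 9 + 7 + 6 + 5 + 8 = 37.
x: moment 71008 / weight 37 ≈ 1919.14

x ≈ 1919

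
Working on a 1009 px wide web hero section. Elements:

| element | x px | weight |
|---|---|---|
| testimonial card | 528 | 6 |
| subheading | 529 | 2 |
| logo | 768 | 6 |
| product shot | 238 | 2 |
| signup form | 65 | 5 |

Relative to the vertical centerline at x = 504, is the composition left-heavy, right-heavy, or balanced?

left-heavy

Σw = 6 + 2 + 6 + 2 + 5 = 21.
x: (6·528 + 2·529 + 6·768 + 2·238 + 5·65) / 21 = 9635 / 21 ≈ 458.81
458.8 vs midline 504 → left-heavy.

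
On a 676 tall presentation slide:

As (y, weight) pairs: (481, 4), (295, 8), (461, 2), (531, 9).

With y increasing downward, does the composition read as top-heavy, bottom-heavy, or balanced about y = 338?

bottom-heavy

Weights sum to 4 + 8 + 2 + 9 = 23.
y-moment: 4·481 + 8·295 + 2·461 + 9·531 = 9985; centroid 9985/23 ≈ 434.13.
434.1 lies below (larger y than) the midline 338, so the layout is bottom-heavy.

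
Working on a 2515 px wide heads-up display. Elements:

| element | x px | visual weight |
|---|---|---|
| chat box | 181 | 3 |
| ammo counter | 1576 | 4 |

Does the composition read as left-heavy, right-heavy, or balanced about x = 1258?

Σw = 3 + 4 = 7.
x: (3·181 + 4·1576) / 7 = 6847 / 7 ≈ 978.14
978.1 lies left of the midline 1258, so the layout is left-heavy.

left-heavy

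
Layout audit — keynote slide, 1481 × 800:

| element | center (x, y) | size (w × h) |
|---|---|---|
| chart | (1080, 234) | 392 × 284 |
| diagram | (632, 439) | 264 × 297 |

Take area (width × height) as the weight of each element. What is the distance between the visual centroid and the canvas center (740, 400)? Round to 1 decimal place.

≈ 174.9

Areas → weights: chart 392·284 = 111328, diagram 264·297 = 78408; Σw = 189736.
x: (111328·1080 + 78408·632) / 189736 = 169788096 / 189736 ≈ 894.86
y: (111328·234 + 78408·439) / 189736 = 60471864 / 189736 ≈ 318.72
Relative to (740, 400): Δ = (154.86, -81.28); |Δ| = √(154.86² + -81.28²) ≈ 174.90.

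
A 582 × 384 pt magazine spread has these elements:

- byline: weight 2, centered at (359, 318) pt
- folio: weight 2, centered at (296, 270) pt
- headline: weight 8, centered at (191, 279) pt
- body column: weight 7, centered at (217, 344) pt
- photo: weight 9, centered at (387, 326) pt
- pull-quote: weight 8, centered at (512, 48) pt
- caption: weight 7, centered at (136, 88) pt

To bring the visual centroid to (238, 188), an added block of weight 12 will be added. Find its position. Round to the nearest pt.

(17, 49)

With the added block, Σw becomes 2 + 2 + 8 + 7 + 9 + 8 + 7 + 12 = 55.
x: need Σw·x = 55·238 = 13090. Existing = 2·359 + 2·296 + 8·191 + 7·217 + 9·387 + 8·512 + 7·136 = 12888. Remainder 202 / 12 ≈ 16.83.
y: need Σw·y = 55·188 = 10340. Existing = 2·318 + 2·270 + 8·279 + 7·344 + 9·326 + 8·48 + 7·88 = 9750. Remainder 590 / 12 ≈ 49.17.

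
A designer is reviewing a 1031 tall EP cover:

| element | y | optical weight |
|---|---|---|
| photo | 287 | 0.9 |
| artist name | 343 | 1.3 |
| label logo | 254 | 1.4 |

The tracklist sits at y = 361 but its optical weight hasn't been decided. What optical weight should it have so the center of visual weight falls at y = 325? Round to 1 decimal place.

w ≈ 3.1

Existing Σw = 3.6 (0.9 + 1.3 + 1.4); existing moment 0.9·287 + 1.3·343 + 1.4·254 = 1059.8.
Balance at y = 325 requires (1059.8 + w·361) / (3.6 + w) = 325.
Solving: w = (325·3.6 − 1059.8) / (361 − 325) = 110.2 / 36 ≈ 3.06.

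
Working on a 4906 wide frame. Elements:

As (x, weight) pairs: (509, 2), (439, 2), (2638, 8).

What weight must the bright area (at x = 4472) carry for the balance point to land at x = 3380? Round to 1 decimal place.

Existing Σw = 12 (2 + 2 + 8); existing moment 2·509 + 2·439 + 8·2638 = 23000.
For the centroid to hit 3380: (23000 + w·4472) / (12 + w) = 3380.
So w = (3380·12 − 23000)/(4472 − 3380) = 17560/1092 ≈ 16.08.

w ≈ 16.1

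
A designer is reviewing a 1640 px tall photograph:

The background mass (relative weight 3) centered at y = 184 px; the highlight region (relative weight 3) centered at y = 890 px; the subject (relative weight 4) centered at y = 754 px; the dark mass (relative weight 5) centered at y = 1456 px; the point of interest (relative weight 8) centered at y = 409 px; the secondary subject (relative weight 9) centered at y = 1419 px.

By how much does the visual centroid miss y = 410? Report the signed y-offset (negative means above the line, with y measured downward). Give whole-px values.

≈ 514 px

Weights sum to 3 + 3 + 4 + 5 + 8 + 9 = 32.
Σw·y = 3·184 + 3·890 + 4·754 + 5·1456 + 8·409 + 9·1419 = 29561, so ȳ = 29561/32 ≈ 923.78.
Against y = 410, that's 923.78 − 410 = 513.78.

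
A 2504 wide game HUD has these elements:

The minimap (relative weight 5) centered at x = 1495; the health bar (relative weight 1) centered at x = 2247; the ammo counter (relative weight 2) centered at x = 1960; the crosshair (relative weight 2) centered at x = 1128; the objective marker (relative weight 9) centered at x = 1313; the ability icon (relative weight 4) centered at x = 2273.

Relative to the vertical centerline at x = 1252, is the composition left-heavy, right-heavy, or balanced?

right-heavy

Σw = 5 + 1 + 2 + 2 + 9 + 4 = 23.
Σw·x = 36807; x̄ = 36807/23 ≈ 1600.30.
1600.3 vs midline 1252 → right-heavy.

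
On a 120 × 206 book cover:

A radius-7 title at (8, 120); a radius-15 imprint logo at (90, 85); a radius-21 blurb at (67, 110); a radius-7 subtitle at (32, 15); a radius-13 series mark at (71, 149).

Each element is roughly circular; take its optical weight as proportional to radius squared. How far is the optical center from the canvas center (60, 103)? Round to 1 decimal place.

r² weights: title 7² = 49, imprint logo 15² = 225, blurb 21² = 441, subtitle 7² = 49, series mark 13² = 169. Total = 933.
x: (49·8 + 225·90 + 441·67 + 49·32 + 169·71) / 933 = 63756 / 933 ≈ 68.33
y: (49·120 + 225·85 + 441·110 + 49·15 + 169·149) / 933 = 99431 / 933 ≈ 106.57
Offset from (60, 103): Δx ≈ 8.33, Δy ≈ 3.57; distance = √(Δx² + Δy²) ≈ 9.07.

≈ 9.1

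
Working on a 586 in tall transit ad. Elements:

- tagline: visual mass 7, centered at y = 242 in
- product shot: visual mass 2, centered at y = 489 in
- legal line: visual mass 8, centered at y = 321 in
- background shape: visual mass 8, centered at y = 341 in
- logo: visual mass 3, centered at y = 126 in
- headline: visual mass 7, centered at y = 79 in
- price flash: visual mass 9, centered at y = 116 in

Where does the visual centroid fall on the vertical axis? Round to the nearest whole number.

Σw = 7 + 2 + 8 + 8 + 3 + 7 + 9 = 44.
Σw·y = 9943; ȳ = 9943/44 ≈ 225.98.

y ≈ 226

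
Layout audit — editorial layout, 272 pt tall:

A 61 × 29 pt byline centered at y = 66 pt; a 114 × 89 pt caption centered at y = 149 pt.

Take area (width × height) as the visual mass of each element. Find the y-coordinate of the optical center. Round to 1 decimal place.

Areas → weights: byline 61·29 = 1769, caption 114·89 = 10146; Σw = 11915.
y: (1769·66 + 10146·149) / 11915 = 1628508 / 11915 ≈ 136.68

y ≈ 136.7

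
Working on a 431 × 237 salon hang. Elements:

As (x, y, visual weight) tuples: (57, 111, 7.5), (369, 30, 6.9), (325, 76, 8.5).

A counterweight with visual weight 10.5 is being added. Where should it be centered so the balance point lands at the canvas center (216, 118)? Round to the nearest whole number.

With the counterweight, Σw becomes 7.5 + 6.9 + 8.5 + 10.5 = 33.4.
x: target moment 33.4×216 = 7214.4; current 7.5·57 + 6.9·369 + 8.5·325 = 5736.1; the counterweight supplies 1478.3, so x = 1478.3/10.5 ≈ 140.79.
y: target moment 33.4×118 = 3941.2; current 7.5·111 + 6.9·30 + 8.5·76 = 1685.5; the counterweight supplies 2255.7, so y = 2255.7/10.5 ≈ 214.83.

(141, 215)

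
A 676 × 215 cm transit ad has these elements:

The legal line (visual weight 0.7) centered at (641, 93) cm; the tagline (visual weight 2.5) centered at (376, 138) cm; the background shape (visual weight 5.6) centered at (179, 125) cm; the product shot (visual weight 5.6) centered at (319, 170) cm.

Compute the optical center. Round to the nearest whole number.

(290, 143)

Weights sum to 0.7 + 2.5 + 5.6 + 5.6 = 14.4.
Σw·x = 0.7·641 + 2.5·376 + 5.6·179 + 5.6·319 = 4177.5, so x̄ = 4177.5/14.4 ≈ 290.10.
Σw·y = 0.7·93 + 2.5·138 + 5.6·125 + 5.6·170 = 2062.1, so ȳ = 2062.1/14.4 ≈ 143.20.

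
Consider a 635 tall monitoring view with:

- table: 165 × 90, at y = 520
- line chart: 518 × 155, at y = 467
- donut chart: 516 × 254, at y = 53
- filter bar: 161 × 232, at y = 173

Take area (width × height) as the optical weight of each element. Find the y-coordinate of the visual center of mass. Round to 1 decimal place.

y ≈ 222.4

Areas → weights: table 165·90 = 14850, line chart 518·155 = 80290, donut chart 516·254 = 131064, filter bar 161·232 = 37352; Σw = 263556.
y: (14850·520 + 80290·467 + 131064·53 + 37352·173) / 263556 = 58625718 / 263556 ≈ 222.44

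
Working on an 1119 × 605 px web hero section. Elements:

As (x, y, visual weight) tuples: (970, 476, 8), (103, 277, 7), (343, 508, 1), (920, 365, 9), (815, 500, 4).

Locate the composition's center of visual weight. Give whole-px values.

(702, 398)

Total weight = 8 + 7 + 1 + 9 + 4 = 29.
Σw·x = 8·970 + 7·103 + 1·343 + 9·920 + 4·815 = 20364, so x̄ = 20364/29 ≈ 702.21.
Σw·y = 8·476 + 7·277 + 1·508 + 9·365 + 4·500 = 11540, so ȳ = 11540/29 ≈ 397.93.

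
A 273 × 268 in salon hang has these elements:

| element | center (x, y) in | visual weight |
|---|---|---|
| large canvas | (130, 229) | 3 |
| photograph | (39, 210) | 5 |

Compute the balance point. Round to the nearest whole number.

Weights sum to 3 + 5 = 8.
x: (3·130 + 5·39) / 8 = 585 / 8 ≈ 73.12
y: (3·229 + 5·210) / 8 = 1737 / 8 ≈ 217.12

(73, 217)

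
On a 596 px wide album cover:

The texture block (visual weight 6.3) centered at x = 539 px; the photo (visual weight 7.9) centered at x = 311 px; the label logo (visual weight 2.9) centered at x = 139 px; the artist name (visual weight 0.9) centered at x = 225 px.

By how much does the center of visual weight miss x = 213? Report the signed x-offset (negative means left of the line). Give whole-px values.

≈ 146 px

Weights sum to 6.3 + 7.9 + 2.9 + 0.9 = 18.0.
x: (6.3·539 + 7.9·311 + 2.9·139 + 0.9·225) / 18.0 = 6458.2 / 18.0 ≈ 358.79
Against x = 213, that's 358.79 − 213 = 145.79.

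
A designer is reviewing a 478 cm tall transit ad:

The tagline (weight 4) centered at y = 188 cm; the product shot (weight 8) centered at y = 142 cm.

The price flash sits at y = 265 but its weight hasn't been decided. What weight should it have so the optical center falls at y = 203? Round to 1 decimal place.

w ≈ 8.8

Existing Σw = 12 (4 + 8); existing moment 4·188 + 8·142 = 1888.
Balance at y = 203 requires (1888 + w·265) / (12 + w) = 203.
Rearranging, w·(265 − 203) = 203·12 − 1888 = 548, so w ≈ 548/62 = 8.84.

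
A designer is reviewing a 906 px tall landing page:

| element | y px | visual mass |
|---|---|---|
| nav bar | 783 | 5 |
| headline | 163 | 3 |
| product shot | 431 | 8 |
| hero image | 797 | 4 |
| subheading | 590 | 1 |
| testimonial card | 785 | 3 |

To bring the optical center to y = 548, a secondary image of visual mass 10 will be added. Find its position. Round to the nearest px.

y ≈ 465

After adding the secondary image, total weight = 5 + 3 + 8 + 4 + 1 + 3 + 10 = 34.
Along y: (13985 + 10·y) / 34 = 548 (existing moment 5·783 + 3·163 + 8·431 + 4·797 + 1·590 + 3·785 = 13985) ⇒ y = (18632 − 13985) / 10 ≈ 464.70.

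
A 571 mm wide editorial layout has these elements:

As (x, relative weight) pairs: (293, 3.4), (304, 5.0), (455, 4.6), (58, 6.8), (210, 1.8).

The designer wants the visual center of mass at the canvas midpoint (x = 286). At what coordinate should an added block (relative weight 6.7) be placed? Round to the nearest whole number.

New total weight: (3.4 + 5.0 + 4.6 + 6.8 + 1.8) + 6.7 = 28.3.
x: target moment 28.3×286 = 8093.8; current 3.4·293 + 5.0·304 + 4.6·455 + 6.8·58 + 1.8·210 = 5381.6; the added block supplies 2712.2, so x = 2712.2/6.7 ≈ 404.81.

x ≈ 405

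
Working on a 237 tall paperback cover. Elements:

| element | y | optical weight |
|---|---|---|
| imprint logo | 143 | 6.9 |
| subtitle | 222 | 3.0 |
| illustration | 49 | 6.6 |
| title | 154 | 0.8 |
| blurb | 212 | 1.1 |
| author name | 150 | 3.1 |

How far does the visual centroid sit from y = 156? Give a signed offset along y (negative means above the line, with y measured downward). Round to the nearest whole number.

Total weight = 6.9 + 3.0 + 6.6 + 0.8 + 1.1 + 3.1 = 21.5.
y-moment: 6.9·143 + 3.0·222 + 6.6·49 + 0.8·154 + 1.1·212 + 3.1·150 = 2797.5; centroid 2797.5/21.5 ≈ 130.12.
Offset from y = 156: 130.12 − 156 ≈ -25.88.

≈ -26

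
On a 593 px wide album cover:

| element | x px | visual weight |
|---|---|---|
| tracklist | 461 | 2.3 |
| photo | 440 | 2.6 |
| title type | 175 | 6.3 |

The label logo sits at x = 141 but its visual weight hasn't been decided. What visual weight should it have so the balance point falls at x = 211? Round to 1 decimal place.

Fixed elements: Σw = 2.3 + 2.6 + 6.3 = 11.2, Σw·x = 2.3·461 + 2.6·440 + 6.3·175 = 3306.8.
Balance at x = 211 requires (3306.8 + w·141) / (11.2 + w) = 211.
So w = (211·11.2 − 3306.8)/(141 − 211) = -943.6/-70 ≈ 13.48.

w ≈ 13.5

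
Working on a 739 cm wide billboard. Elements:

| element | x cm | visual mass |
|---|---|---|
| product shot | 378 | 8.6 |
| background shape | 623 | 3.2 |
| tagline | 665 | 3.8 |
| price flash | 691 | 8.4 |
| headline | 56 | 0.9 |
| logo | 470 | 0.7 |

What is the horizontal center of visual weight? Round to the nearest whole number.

Weights sum to 8.6 + 3.2 + 3.8 + 8.4 + 0.9 + 0.7 = 25.6.
x: moment 13955.2 / weight 25.6 ≈ 545.12

x ≈ 545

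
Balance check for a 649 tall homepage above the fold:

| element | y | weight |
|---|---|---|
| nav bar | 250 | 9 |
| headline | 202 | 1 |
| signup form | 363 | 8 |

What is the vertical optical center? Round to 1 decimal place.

y ≈ 297.6

Σw = 9 + 1 + 8 = 18.
y-moment: 9·250 + 1·202 + 8·363 = 5356; centroid 5356/18 ≈ 297.56.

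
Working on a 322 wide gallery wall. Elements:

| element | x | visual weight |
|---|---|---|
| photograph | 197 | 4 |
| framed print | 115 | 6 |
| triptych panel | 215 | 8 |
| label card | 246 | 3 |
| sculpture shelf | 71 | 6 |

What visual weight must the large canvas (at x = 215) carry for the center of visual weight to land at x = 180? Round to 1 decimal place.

w ≈ 14.2

Known weights sum to 4 + 6 + 8 + 3 + 6 = 27; their moment is 4·197 + 6·115 + 8·215 + 3·246 + 6·71 = 4362.
Balance at x = 180 requires (4362 + w·215) / (27 + w) = 180.
Solving: w = (180·27 − 4362) / (215 − 180) = 498 / 35 ≈ 14.23.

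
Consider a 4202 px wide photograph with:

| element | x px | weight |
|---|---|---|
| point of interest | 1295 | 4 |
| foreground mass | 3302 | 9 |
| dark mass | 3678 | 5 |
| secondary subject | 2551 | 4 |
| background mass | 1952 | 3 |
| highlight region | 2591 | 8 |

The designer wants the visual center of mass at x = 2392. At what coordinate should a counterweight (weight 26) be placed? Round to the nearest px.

New total weight: (4 + 9 + 5 + 4 + 3 + 8) + 26 = 59.
Along x: (90076 + 26·x) / 59 = 2392 (existing moment 4·1295 + 9·3302 + 5·3678 + 4·2551 + 3·1952 + 8·2591 = 90076) ⇒ x = (141128 − 90076) / 26 ≈ 1963.54.

x ≈ 1964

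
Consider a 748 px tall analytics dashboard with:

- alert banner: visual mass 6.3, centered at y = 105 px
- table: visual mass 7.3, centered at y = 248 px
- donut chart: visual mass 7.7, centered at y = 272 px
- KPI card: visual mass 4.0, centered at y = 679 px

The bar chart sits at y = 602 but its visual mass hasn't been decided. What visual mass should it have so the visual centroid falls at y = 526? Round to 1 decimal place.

Known weights sum to 6.3 + 7.3 + 7.7 + 4.0 = 25.3; their moment is 6.3·105 + 7.3·248 + 7.7·272 + 4.0·679 = 7282.3.
For the centroid to hit 526: (7282.3 + w·602) / (25.3 + w) = 526.
Solving: w = (526·25.3 − 7282.3) / (602 − 526) = 6025.5 / 76 ≈ 79.28.

w ≈ 79.3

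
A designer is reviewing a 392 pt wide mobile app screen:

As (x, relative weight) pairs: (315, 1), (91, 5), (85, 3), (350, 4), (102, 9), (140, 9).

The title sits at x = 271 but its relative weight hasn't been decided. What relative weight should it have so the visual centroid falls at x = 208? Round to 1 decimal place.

Existing Σw = 31 (1 + 5 + 3 + 4 + 9 + 9); existing moment 1·315 + 5·91 + 3·85 + 4·350 + 9·102 + 9·140 = 4603.
Set Σw·x/Σw = 208: (4603 + 271w) = 208·(31 + w).
Rearranging, w·(271 − 208) = 208·31 − 4603 = 1845, so w ≈ 1845/63 = 29.29.

w ≈ 29.3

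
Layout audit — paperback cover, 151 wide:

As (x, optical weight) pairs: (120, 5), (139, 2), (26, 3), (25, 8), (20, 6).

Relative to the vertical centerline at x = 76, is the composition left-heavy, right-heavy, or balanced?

Weights sum to 5 + 2 + 3 + 8 + 6 = 24.
x: (5·120 + 2·139 + 3·26 + 8·25 + 6·20) / 24 = 1276 / 24 ≈ 53.17
53.2 vs midline 76 → left-heavy.

left-heavy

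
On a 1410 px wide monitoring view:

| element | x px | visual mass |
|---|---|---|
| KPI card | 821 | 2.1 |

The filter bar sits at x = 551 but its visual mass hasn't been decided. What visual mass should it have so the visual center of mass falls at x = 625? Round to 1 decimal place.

The single fixed element contributes weight 2.1, moment 2.1·821 = 1724.1.
For the centroid to hit 625: (1724.1 + w·551) / (2.1 + w) = 625.
Solving: w = (625·2.1 − 1724.1) / (551 − 625) = -411.6 / -74 ≈ 5.56.

w ≈ 5.6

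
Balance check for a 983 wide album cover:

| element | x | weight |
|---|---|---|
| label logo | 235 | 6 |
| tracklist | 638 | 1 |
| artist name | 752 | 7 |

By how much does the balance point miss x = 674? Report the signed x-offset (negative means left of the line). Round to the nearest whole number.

≈ -152

Total weight = 6 + 1 + 7 = 14.
x-moment: 6·235 + 1·638 + 7·752 = 7312; centroid 7312/14 ≈ 522.29.
Offset from x = 674: 522.29 − 674 ≈ -151.71.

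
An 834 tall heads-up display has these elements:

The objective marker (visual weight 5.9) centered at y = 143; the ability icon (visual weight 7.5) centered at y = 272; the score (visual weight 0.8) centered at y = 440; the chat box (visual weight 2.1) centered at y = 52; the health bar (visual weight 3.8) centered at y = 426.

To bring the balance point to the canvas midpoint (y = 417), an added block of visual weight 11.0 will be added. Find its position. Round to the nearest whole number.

y ≈ 728

After adding the added block, total weight = 5.9 + 7.5 + 0.8 + 2.1 + 3.8 + 11.0 = 31.1.
y: target moment 31.1×417 = 12968.7; current 5.9·143 + 7.5·272 + 0.8·440 + 2.1·52 + 3.8·426 = 4963.7; the added block supplies 8005.0, so y = 8005.0/11.0 ≈ 727.73.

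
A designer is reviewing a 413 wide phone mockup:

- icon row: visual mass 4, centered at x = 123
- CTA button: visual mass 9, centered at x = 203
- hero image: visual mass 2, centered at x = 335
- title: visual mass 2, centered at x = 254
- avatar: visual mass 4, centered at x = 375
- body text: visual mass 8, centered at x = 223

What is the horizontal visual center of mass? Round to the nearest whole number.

Σw = 4 + 9 + 2 + 2 + 4 + 8 = 29.
x: moment 6781 / weight 29 ≈ 233.83

x ≈ 234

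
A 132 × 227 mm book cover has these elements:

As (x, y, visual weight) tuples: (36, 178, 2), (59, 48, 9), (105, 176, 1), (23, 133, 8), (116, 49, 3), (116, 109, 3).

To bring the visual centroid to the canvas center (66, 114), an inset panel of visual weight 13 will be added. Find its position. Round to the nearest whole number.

With the inset panel, Σw becomes 2 + 9 + 1 + 8 + 3 + 3 + 13 = 39.
x: target moment 39×66 = 2574; current 2·36 + 9·59 + 1·105 + 8·23 + 3·116 + 3·116 = 1588; the inset panel supplies 986, so x = 986/13 ≈ 75.85.
y: target moment 39×114 = 4446; current 2·178 + 9·48 + 1·176 + 8·133 + 3·49 + 3·109 = 2502; the inset panel supplies 1944, so y = 1944/13 ≈ 149.54.

(76, 150)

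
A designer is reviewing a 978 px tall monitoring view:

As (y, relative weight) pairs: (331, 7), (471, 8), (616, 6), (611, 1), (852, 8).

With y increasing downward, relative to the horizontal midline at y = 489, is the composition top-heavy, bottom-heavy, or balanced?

Total weight = 7 + 8 + 6 + 1 + 8 = 30.
y: (7·331 + 8·471 + 6·616 + 1·611 + 8·852) / 30 = 17208 / 30 ≈ 573.60
573.6 lies below (larger y than) the midline 489, so the layout is bottom-heavy.

bottom-heavy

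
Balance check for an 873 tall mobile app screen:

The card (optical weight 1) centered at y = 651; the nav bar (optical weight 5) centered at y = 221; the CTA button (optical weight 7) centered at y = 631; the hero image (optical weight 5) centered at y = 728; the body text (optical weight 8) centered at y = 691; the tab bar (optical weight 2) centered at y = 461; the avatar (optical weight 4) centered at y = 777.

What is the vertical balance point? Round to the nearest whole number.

Total weight = 1 + 5 + 7 + 5 + 8 + 2 + 4 = 32.
Σw·y = 19371; ȳ = 19371/32 ≈ 605.34.

y ≈ 605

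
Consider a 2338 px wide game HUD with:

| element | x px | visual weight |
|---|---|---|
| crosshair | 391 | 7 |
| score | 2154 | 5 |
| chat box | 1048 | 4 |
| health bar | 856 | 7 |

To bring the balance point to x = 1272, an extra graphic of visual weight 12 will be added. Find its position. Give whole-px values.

After adding the extra graphic, total weight = 7 + 5 + 4 + 7 + 12 = 35.
x: target moment 35×1272 = 44520; current 7·391 + 5·2154 + 4·1048 + 7·856 = 23691; the extra graphic supplies 20829, so x = 20829/12 ≈ 1735.75.

x ≈ 1736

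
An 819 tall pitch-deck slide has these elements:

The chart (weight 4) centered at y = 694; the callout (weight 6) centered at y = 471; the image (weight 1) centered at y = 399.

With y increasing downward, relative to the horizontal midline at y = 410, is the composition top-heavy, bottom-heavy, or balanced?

bottom-heavy

Σw = 4 + 6 + 1 = 11.
Σw·y = 4·694 + 6·471 + 1·399 = 6001, so ȳ = 6001/11 ≈ 545.55.
545.5 lies below (larger y than) the midline 410, so the layout is bottom-heavy.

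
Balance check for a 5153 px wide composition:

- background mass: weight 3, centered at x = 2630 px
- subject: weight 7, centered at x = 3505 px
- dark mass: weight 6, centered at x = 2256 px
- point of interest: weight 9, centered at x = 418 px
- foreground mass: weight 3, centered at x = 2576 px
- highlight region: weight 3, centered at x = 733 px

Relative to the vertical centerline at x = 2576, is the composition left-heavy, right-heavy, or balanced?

left-heavy

Total weight = 3 + 7 + 6 + 9 + 3 + 3 = 31.
Σw·x = 59650; x̄ = 59650/31 ≈ 1924.19.
1924.2 vs midline 2576 → left-heavy.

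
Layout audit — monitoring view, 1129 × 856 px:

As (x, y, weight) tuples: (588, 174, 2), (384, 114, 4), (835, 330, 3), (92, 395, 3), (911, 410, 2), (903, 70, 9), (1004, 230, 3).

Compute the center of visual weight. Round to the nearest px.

Weights sum to 2 + 4 + 3 + 3 + 2 + 9 + 3 = 26.
Σw·x = 2·588 + 4·384 + 3·835 + 3·92 + 2·911 + 9·903 + 3·1004 = 18454, so x̄ = 18454/26 ≈ 709.77.
Σw·y = 2·174 + 4·114 + 3·330 + 3·395 + 2·410 + 9·70 + 3·230 = 5119, so ȳ = 5119/26 ≈ 196.88.

(710, 197)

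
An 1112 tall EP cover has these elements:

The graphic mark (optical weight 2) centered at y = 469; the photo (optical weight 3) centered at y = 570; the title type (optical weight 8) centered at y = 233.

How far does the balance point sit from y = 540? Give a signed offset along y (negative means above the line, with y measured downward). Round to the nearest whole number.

≈ -193

Weights sum to 2 + 3 + 8 = 13.
y-moment: 2·469 + 3·570 + 8·233 = 4512; centroid 4512/13 ≈ 347.08.
Offset from y = 540: 347.08 − 540 ≈ -192.92.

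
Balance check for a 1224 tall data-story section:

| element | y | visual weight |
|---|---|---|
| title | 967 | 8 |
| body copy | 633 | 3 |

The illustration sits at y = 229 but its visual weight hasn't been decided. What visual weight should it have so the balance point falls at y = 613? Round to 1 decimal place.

w ≈ 7.5

Existing Σw = 11 (8 + 3); existing moment 8·967 + 3·633 = 9635.
Set Σw·y/Σw = 613: (9635 + 229w) = 613·(11 + w).
Solving: w = (613·11 − 9635) / (229 − 613) = -2892 / -384 ≈ 7.53.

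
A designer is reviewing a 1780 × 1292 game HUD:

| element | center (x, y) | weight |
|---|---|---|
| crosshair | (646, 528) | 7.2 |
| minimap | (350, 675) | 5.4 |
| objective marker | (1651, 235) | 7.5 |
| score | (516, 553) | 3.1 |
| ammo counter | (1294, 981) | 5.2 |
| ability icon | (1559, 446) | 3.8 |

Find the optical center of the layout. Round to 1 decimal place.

Σw = 7.2 + 5.4 + 7.5 + 3.1 + 5.2 + 3.8 = 32.2.
x: moment 33176.3 / weight 32.2 ≈ 1030.32
Σw·y = 17719.4; ȳ = 17719.4/32.2 ≈ 550.29.

(1030.3, 550.3)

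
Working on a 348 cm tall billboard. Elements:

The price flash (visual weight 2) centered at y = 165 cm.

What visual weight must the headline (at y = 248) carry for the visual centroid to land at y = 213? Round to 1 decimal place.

The single fixed element contributes weight 2, moment 2·165 = 330.
Set Σw·y/Σw = 213: (330 + 248w) = 213·(2 + w).
Solving: w = (213·2 − 330) / (248 − 213) = 96 / 35 ≈ 2.74.

w ≈ 2.7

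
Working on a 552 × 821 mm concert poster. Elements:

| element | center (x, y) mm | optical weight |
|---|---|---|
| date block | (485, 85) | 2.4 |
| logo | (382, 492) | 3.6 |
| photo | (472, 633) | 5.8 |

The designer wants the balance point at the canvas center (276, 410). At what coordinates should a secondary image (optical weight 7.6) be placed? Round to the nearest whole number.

(10, 304)

After adding the secondary image, total weight = 2.4 + 3.6 + 5.8 + 7.6 = 19.4.
x: need Σw·x = 19.4·276 = 5354.4. Existing = 2.4·485 + 3.6·382 + 5.8·472 = 5276.8. Remainder 77.6 / 7.6 ≈ 10.21.
y: need Σw·y = 19.4·410 = 7954.0. Existing = 2.4·85 + 3.6·492 + 5.8·633 = 5646.6. Remainder 2307.4 / 7.6 ≈ 303.61.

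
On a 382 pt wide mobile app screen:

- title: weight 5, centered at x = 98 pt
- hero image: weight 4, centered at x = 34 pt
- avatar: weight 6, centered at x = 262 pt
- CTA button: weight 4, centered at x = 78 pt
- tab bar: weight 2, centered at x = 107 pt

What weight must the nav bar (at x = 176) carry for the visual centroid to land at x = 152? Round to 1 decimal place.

Existing Σw = 21 (5 + 4 + 6 + 4 + 2); existing moment 5·98 + 4·34 + 6·262 + 4·78 + 2·107 = 2724.
For the centroid to hit 152: (2724 + w·176) / (21 + w) = 152.
So w = (152·21 − 2724)/(176 − 152) = 468/24 ≈ 19.50.

w ≈ 19.5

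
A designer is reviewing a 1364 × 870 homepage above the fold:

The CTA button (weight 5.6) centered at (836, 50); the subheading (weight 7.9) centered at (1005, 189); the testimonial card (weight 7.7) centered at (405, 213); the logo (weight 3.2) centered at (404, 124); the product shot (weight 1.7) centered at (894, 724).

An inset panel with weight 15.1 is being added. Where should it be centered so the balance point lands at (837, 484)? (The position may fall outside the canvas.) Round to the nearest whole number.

New total weight: (5.6 + 7.9 + 7.7 + 3.2 + 1.7) + 15.1 = 41.2.
x: target moment 41.2×837 = 34484.4; current 5.6·836 + 7.9·1005 + 7.7·405 + 3.2·404 + 1.7·894 = 18552.2; the inset panel supplies 15932.2, so x = 15932.2/15.1 ≈ 1055.11.
y: target moment 41.2×484 = 19940.8; current 5.6·50 + 7.9·189 + 7.7·213 + 3.2·124 + 1.7·724 = 5040.8; the inset panel supplies 14900.0, so y = 14900.0/15.1 ≈ 986.75.

(1055, 987)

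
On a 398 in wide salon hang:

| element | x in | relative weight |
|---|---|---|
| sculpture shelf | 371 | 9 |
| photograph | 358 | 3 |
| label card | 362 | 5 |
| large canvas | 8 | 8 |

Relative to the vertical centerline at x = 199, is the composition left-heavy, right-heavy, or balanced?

Weights sum to 9 + 3 + 5 + 8 = 25.
Σw·x = 9·371 + 3·358 + 5·362 + 8·8 = 6287, so x̄ = 6287/25 ≈ 251.48.
251.5 lies right of the midline 199, so the layout is right-heavy.

right-heavy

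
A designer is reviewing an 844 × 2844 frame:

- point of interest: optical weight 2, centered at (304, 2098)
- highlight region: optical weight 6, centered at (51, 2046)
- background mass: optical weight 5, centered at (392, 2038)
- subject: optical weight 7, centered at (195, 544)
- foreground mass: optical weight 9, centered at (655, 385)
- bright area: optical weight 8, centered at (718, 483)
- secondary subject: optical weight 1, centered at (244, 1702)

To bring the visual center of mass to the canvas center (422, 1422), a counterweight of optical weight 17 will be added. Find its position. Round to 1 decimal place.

With the counterweight, Σw becomes 2 + 6 + 5 + 7 + 9 + 8 + 1 + 17 = 55.
Along x: (16122 + 17·x) / 55 = 422 (existing moment 2·304 + 6·51 + 5·392 + 7·195 + 9·655 + 8·718 + 1·244 = 16122) ⇒ x = (23210 − 16122) / 17 ≈ 416.94.
Along y: (39501 + 17·y) / 55 = 1422 (existing moment 2·2098 + 6·2046 + 5·2038 + 7·544 + 9·385 + 8·483 + 1·1702 = 39501) ⇒ y = (78210 − 39501) / 17 ≈ 2277.00.

(416.9, 2277.0)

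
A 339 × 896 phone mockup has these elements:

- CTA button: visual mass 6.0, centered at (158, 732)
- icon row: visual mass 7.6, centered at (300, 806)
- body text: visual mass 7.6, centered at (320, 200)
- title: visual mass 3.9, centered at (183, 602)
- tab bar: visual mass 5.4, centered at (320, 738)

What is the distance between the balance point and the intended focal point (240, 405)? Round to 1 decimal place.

≈ 199.0

Σw = 6.0 + 7.6 + 7.6 + 3.9 + 5.4 = 30.5.
x: (6.0·158 + 7.6·300 + 7.6·320 + 3.9·183 + 5.4·320) / 30.5 = 8101.7 / 30.5 ≈ 265.63
y: (6.0·732 + 7.6·806 + 7.6·200 + 3.9·602 + 5.4·738) / 30.5 = 18370.6 / 30.5 ≈ 602.31
Offset from (240, 405): Δx ≈ 25.63, Δy ≈ 197.31; distance = √(Δx² + Δy²) ≈ 198.97.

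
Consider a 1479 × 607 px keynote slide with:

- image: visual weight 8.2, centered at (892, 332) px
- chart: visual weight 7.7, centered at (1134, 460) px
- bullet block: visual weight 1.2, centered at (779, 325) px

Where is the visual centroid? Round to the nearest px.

Weights sum to 8.2 + 7.7 + 1.2 = 17.1.
x: (8.2·892 + 7.7·1134 + 1.2·779) / 17.1 = 16981.0 / 17.1 ≈ 993.04
y: (8.2·332 + 7.7·460 + 1.2·325) / 17.1 = 6654.4 / 17.1 ≈ 389.15

(993, 389)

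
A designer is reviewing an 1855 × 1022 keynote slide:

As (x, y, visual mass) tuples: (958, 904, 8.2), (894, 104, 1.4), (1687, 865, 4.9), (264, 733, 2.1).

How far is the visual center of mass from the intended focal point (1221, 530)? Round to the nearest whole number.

≈ 308

Weights sum to 8.2 + 1.4 + 4.9 + 2.1 = 16.6.
x: (8.2·958 + 1.4·894 + 4.9·1687 + 2.1·264) / 16.6 = 17927.9 / 16.6 ≈ 1079.99
y: (8.2·904 + 1.4·104 + 4.9·865 + 2.1·733) / 16.6 = 13336.2 / 16.6 ≈ 803.39
Relative to (1221, 530): Δ = (-141.01, 273.39); |Δ| = √(-141.01² + 273.39²) ≈ 307.61.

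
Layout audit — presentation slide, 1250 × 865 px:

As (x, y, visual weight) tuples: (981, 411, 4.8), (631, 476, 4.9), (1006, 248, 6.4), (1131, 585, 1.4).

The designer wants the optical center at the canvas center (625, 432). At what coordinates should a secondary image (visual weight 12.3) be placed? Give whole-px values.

(228, 501)

New total weight: (4.8 + 4.9 + 6.4 + 1.4) + 12.3 = 29.8.
x: need Σw·x = 29.8·625 = 18625.0. Existing = 4.8·981 + 4.9·631 + 6.4·1006 + 1.4·1131 = 15822.5. Remainder 2802.5 / 12.3 ≈ 227.85.
y: need Σw·y = 29.8·432 = 12873.6. Existing = 4.8·411 + 4.9·476 + 6.4·248 + 1.4·585 = 6711.4. Remainder 6162.2 / 12.3 ≈ 500.99.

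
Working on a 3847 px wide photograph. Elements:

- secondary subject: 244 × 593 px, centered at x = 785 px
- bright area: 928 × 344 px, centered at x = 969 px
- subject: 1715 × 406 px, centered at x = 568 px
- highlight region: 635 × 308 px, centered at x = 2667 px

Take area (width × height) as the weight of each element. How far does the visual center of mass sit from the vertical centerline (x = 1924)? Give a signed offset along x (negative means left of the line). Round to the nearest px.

≈ -936 px

Areas → weights: secondary subject 244·593 = 144692, bright area 928·344 = 319232, subject 1715·406 = 696290, highlight region 635·308 = 195580; Σw = 1355794.
x-moment: 144692·785 + 319232·969 + 696290·568 + 195580·2667 = 1340023608; centroid 1340023608/1355794 ≈ 988.37.
Offset from x = 1924: 988.37 − 1924 ≈ -935.63.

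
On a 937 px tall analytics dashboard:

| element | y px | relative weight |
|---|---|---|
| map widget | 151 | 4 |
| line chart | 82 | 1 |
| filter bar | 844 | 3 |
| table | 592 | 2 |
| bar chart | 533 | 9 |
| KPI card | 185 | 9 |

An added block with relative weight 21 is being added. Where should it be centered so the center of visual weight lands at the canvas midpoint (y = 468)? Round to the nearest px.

y ≈ 575

New total weight: (4 + 1 + 3 + 2 + 9 + 9) + 21 = 49.
y: need Σw·y = 49·468 = 22932. Existing = 4·151 + 1·82 + 3·844 + 2·592 + 9·533 + 9·185 = 10864. Remainder 12068 / 21 ≈ 574.67.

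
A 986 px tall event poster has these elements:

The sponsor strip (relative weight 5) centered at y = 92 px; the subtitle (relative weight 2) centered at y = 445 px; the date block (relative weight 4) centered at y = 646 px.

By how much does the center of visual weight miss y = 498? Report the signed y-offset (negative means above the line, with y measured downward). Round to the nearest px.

≈ -140 px

Σw = 5 + 2 + 4 = 11.
y: (5·92 + 2·445 + 4·646) / 11 = 3934 / 11 ≈ 357.64
Difference: 357.64 − 498 ≈ -140.36.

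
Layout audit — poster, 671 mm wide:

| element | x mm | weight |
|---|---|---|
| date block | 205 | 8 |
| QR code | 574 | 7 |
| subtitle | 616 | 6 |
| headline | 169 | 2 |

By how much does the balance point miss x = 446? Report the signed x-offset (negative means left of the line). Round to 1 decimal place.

≈ -24.6 mm

Σw = 8 + 7 + 6 + 2 = 23.
x-moment: 8·205 + 7·574 + 6·616 + 2·169 = 9692; centroid 9692/23 ≈ 421.39.
Against x = 446, that's 421.39 − 446 = -24.61.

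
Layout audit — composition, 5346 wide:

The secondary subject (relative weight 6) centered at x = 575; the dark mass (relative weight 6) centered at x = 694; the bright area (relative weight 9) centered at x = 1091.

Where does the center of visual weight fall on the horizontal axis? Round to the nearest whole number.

x ≈ 830

Weights sum to 6 + 6 + 9 = 21.
x-moment: 6·575 + 6·694 + 9·1091 = 17433; centroid 17433/21 ≈ 830.14.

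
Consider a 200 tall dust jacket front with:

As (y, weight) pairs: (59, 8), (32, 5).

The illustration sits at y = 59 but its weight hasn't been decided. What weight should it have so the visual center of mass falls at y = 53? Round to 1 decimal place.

Known weights sum to 8 + 5 = 13; their moment is 8·59 + 5·32 = 632.
Balance at y = 53 requires (632 + w·59) / (13 + w) = 53.
Rearranging, w·(59 − 53) = 53·13 − 632 = 57, so w ≈ 57/6 = 9.50.

w ≈ 9.5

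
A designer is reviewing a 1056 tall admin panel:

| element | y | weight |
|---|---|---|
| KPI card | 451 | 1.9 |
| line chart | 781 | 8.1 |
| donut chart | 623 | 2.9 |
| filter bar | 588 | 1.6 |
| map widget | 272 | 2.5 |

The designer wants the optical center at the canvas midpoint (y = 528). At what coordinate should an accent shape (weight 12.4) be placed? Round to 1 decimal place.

y ≈ 396.2

After adding the accent shape, total weight = 1.9 + 8.1 + 2.9 + 1.6 + 2.5 + 12.4 = 29.4.
y: target moment 29.4×528 = 15523.2; current 1.9·451 + 8.1·781 + 2.9·623 + 1.6·588 + 2.5·272 = 10610.5; the accent shape supplies 4912.7, so y = 4912.7/12.4 ≈ 396.19.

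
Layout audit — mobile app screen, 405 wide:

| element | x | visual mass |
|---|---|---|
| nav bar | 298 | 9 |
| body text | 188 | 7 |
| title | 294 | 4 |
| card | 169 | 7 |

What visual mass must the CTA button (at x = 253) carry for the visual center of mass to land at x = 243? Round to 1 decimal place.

Fixed elements: Σw = 9 + 7 + 4 + 7 = 27, Σw·x = 9·298 + 7·188 + 4·294 + 7·169 = 6357.
Balance at x = 243 requires (6357 + w·253) / (27 + w) = 243.
Solving: w = (243·27 − 6357) / (253 − 243) = 204 / 10 ≈ 20.40.

w ≈ 20.4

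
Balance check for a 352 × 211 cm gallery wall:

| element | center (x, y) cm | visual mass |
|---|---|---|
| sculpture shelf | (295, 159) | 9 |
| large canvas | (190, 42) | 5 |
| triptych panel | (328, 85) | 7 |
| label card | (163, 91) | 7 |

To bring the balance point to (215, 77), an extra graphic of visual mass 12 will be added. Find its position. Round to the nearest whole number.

With the extra graphic, Σw becomes 9 + 5 + 7 + 7 + 12 = 40.
x: need Σw·x = 40·215 = 8600. Existing = 9·295 + 5·190 + 7·328 + 7·163 = 7042. Remainder 1558 / 12 ≈ 129.83.
y: need Σw·y = 40·77 = 3080. Existing = 9·159 + 5·42 + 7·85 + 7·91 = 2873. Remainder 207 / 12 ≈ 17.25.

(130, 17)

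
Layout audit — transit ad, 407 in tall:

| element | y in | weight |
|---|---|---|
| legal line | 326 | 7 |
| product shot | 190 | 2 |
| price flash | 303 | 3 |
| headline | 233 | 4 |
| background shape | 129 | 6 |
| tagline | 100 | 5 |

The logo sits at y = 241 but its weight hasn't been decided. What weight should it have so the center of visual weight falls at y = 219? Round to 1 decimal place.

Known weights sum to 7 + 2 + 3 + 4 + 6 + 5 = 27; their moment is 7·326 + 2·190 + 3·303 + 4·233 + 6·129 + 5·100 = 5777.
Set Σw·y/Σw = 219: (5777 + 241w) = 219·(27 + w).
Solving: w = (219·27 − 5777) / (241 − 219) = 136 / 22 ≈ 6.18.

w ≈ 6.2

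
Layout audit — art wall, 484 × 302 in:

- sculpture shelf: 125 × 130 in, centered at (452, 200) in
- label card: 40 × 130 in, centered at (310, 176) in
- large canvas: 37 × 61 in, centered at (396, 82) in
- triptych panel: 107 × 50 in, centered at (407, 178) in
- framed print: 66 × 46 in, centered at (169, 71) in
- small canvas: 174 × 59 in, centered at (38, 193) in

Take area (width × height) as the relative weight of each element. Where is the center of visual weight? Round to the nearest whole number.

(305, 177)

Areas: sculpture shelf 125·130 = 16250, label card 40·130 = 5200, large canvas 37·61 = 2257, triptych panel 107·50 = 5350, framed print 66·46 = 3036, small canvas 174·59 = 10266. Total weight = 42359.
Σw·x = 12931414; x̄ = 12931414/42359 ≈ 305.28.
Σw·y = 7499468; ȳ = 7499468/42359 ≈ 177.05.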